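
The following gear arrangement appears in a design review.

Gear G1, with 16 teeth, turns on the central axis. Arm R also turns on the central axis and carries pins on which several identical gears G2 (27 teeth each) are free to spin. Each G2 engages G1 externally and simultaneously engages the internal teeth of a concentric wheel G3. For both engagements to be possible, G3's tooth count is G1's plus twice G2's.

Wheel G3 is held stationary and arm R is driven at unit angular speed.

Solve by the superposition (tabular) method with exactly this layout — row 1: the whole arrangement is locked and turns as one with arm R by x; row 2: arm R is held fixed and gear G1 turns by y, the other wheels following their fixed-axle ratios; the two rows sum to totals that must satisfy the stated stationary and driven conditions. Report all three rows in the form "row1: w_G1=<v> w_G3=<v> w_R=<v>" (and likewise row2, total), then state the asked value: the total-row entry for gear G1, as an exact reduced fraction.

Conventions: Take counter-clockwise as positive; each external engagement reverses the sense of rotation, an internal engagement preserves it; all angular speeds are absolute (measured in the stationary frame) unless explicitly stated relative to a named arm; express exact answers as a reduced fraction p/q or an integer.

planetary set (16T centre, 27T on arm, 70T internal) — Willis relation
superposition row 1 [locked train]: every member turns x
row 2 (arm held, sun turns y): ω_ring = −(16/70)·y, ω_arm = 0
boundary: total ω_ring = x − (16/70)·y = 0 and total ω_arm = x = 1  ⇒  y = 35/8, x = 1
row 2 ring = −(16/70)·35/8 = -1
totals (row 1 + row 2): sun 1 + 35/8 = 43/8, ring 1 + (-1) = 0, arm 1 + 0 = 1
asked cell (total, sun) = 43/8

row1: w_G1=1 w_G3=1 w_R=1
row2: w_G1=35/8 w_G3=-1 w_R=0
total: w_G1=43/8 w_G3=0 w_R=1
asked value: 43/8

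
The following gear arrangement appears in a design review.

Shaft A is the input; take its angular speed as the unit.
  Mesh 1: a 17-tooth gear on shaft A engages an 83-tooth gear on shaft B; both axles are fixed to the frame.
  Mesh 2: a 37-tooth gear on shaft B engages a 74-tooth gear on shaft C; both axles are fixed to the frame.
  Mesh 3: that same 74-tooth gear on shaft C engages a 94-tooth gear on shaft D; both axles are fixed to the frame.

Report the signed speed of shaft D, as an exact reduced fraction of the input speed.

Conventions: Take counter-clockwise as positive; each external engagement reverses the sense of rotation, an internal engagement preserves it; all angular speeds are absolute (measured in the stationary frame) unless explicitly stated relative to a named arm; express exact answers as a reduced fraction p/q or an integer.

-629/7802

3-mesh fixed-axis compound train (all bearings frame-fixed)
mesh 1 [17T→83T]: |ω|/ω_in = 1×17/83 = 17/83, sense flips to −
mesh 2 [37T→74T]: |ω|/ω_in = (17/83)×37/74 = 17/166, sense flips to +
mesh 3 [74T→94T]: |ω|/ω_in = (17/166)×74/94 = 629/7802, sense flips to −
signed output speed (× input speed) = -629/7802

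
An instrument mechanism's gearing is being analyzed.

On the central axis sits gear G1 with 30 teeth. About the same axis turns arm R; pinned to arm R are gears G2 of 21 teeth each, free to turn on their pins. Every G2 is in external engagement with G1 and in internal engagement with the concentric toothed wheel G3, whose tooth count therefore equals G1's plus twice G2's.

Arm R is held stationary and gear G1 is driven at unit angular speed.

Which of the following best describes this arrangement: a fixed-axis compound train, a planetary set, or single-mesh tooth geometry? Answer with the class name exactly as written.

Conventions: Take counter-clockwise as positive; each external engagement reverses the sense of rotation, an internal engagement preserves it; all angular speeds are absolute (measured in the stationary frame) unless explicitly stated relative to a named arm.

planetary set

planetary set (30T centre, 21T on arm, 72T internal) — Willis relation
classification: planetary set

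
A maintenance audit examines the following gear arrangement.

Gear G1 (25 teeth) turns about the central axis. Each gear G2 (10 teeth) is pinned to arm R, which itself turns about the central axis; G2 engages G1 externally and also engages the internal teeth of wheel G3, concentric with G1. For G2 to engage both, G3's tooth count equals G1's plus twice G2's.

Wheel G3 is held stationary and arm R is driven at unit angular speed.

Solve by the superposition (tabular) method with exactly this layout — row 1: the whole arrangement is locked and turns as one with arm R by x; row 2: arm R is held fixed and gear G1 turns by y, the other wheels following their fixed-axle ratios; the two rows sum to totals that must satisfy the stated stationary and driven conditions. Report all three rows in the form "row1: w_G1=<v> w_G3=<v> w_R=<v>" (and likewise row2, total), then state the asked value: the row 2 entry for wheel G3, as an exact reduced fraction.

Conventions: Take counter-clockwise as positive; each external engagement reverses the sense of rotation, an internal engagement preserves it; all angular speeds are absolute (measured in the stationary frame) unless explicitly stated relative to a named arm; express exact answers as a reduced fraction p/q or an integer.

recognized (axles ride arm R): planetary set, 25/10/45 teeth
row 1 (train locked, turned with arm): all members turn x
superposition row 2 [arm held]: sun y, ring −(25/45)·y, arm 0
boundary: total ω_ring = x − (25/45)·y = 0 and total ω_arm = x = 1  ⇒  y = 9/5, x = 1
row 2 ring = −(25/45)·9/5 = -1
totals (row 1 + row 2): sun 1 + 9/5 = 14/5, ring 1 + (-1) = 0, arm 1 + 0 = 1
asked cell (row2, ring) = -1

row1: w_G1=1 w_G3=1 w_R=1
row2: w_G1=9/5 w_G3=-1 w_R=0
total: w_G1=14/5 w_G3=0 w_R=1
asked value: -1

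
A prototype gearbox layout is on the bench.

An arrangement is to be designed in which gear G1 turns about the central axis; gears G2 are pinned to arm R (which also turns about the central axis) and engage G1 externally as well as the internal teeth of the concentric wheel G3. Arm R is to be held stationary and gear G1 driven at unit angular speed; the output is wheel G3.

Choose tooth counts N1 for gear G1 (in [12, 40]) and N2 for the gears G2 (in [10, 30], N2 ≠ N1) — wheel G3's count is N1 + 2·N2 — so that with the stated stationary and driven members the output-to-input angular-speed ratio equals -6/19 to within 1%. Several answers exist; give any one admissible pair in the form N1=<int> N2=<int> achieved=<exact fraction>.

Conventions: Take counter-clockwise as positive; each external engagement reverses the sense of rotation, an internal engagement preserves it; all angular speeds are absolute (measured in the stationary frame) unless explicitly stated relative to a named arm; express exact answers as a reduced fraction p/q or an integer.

N1=12 N2=13 achieved=-6/19

design class (target -6/19): planetary set
Willis with ω_arm = 0: ω_ring/ω_sun = −N1/N3; set equal to -6/19  ⇒  N3/N1 = −1/(-6/19) = 19/6
N3 = N1 + 2·N2  ⇒  N2/N1 = (N3/N1 − 1)/2 = (19/6 − 1)/2 = 13/12
smallest multiple with N1 ≥ 12 and N2 ≥ 10: k = 1  ⇒  N1 = 1·12 = 12, N2 = 1·13 = 13 (N1 ≤ 40, N2 ≤ 30, N2 ≠ N1 ✓), N3 = 12 + 2·13 = 38
check: −N1/N3 with N1 = 12, N3 = 38 gives -6/19; |achieved − target| = 0 ≤ 3/950 ✓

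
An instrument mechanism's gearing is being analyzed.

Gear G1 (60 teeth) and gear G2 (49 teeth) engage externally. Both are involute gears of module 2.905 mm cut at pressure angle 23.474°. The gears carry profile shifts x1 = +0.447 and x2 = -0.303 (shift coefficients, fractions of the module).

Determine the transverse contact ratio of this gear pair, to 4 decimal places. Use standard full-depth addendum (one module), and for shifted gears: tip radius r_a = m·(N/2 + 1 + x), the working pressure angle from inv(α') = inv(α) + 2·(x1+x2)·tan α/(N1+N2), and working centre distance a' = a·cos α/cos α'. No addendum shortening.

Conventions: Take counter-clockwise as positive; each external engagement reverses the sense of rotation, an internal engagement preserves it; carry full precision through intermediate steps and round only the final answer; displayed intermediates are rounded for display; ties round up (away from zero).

1.5800

single-mesh involute tooth geometry (60T engaging 49T at module 2.905)
base radii: r_b1 = 79.937547, r_b2 = 65.282330
tip radii: r_a1 = 91.353535, r_a2 = 73.197285
inv(α') = inv(23.474°) + 2·(+0.447-0.303)·tan α/(60+49) = 0.02572175  ⇒  α' = 23.81694°
a' = a·cos α / cos α' = 158.3225·cos 23.474°/cos 23.81694° = 158.737950
action lengths: √(r_a1²−r_b1²) = 44.220549, √(r_a2²−r_b2²) = 33.106796
base pitch p_b = π·m·cos α = 8.371040
CR = (44.220549 + 33.106796 − 158.737950·sin 23.81694°)/8.371040 = 1.580025
contact ratio ≈ 1.5800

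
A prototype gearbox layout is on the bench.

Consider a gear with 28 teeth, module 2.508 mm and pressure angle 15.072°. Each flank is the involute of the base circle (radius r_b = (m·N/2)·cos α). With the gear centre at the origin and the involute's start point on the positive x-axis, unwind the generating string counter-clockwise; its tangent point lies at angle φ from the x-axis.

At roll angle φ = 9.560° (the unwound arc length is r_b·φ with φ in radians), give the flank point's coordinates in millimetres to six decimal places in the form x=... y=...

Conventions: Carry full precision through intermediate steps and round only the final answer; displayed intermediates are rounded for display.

x=34.372808 y=0.052351

class = single-mesh tooth geometry [base-circle involute, m = 2.508, 28T]
pitch radius r_p = m·N/2 = 2.508·28/2 = 35.112000
base radius r_b = r_p·cos α = 35.112000·cos 15.072° = 33.904141
roll angle φ = 9.560° = 0.16685348 rad
x = r_b·(cos φ + φ·sin φ) = 34.372808
y = r_b·(sin φ − φ·cos φ) = 0.052351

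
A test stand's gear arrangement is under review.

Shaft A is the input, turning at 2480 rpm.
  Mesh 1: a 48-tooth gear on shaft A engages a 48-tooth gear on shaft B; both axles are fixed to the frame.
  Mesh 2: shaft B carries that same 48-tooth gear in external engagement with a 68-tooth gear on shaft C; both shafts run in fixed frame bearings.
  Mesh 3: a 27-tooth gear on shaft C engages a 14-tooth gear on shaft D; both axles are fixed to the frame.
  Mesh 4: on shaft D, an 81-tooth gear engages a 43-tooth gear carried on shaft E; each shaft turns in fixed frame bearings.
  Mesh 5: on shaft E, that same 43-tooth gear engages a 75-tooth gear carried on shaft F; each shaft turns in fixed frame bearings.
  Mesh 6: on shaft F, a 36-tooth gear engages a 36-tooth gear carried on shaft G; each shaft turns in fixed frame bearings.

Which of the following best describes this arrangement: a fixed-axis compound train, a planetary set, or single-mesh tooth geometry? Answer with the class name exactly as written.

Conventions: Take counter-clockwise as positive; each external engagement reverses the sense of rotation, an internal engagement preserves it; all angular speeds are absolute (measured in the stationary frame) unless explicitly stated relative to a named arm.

topology: fixed-axis compound train — 6 meshes, A→G
classification: fixed-axis compound train

fixed-axis compound train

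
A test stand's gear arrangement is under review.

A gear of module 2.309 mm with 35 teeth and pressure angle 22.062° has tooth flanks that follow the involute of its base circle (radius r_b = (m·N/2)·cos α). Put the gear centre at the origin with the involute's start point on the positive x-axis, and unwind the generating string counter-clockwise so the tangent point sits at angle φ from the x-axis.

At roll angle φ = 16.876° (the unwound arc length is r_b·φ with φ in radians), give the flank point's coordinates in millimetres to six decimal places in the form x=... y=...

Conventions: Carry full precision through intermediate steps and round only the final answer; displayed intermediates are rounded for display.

class = single-mesh tooth geometry [base-circle involute, m = 2.309, 35T]
pitch radius r_p = m·N/2 = 2.309·35/2 = 40.407500
base radius r_b = r_p·cos α = 40.407500·cos 22.062° = 37.448780
roll angle φ = 16.876° = 0.29454176 rad
x = r_b·(cos φ + φ·sin φ) = 39.038149
y = r_b·(sin φ − φ·cos φ) = 0.316217

x=39.038149 y=0.316217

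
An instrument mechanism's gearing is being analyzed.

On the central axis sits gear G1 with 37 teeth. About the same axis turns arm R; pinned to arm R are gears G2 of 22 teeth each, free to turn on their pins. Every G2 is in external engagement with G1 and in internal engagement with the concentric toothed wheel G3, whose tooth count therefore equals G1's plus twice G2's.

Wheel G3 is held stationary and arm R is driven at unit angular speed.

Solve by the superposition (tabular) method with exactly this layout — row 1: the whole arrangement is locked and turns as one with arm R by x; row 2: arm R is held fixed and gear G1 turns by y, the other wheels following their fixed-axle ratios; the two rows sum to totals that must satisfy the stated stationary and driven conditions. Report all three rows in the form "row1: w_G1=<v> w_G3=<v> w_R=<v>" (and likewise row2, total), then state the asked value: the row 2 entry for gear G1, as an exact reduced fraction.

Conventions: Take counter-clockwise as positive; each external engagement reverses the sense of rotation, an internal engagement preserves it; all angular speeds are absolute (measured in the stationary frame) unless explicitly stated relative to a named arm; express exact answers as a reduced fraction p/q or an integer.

row1: w_G1=1 w_G3=1 w_R=1
row2: w_G1=81/37 w_G3=-1 w_R=0
total: w_G1=118/37 w_G3=0 w_R=1
asked value: 81/37

recognized (axles ride arm R): planetary set, 37/22/81 teeth
row 1 — lock + rotate with arm: ω_sun = ω_ring = ω_arm = x
superposition row 2 [arm held]: sun y, ring −(37/81)·y, arm 0
boundary: total ω_ring = x − (37/81)·y = 0 and total ω_arm = x = 1  ⇒  y = 81/37, x = 1
row 2 ring = −(37/81)·81/37 = -1
totals (row 1 + row 2): sun 1 + 81/37 = 118/37, ring 1 + (-1) = 0, arm 1 + 0 = 1
asked cell (row2, sun) = 81/37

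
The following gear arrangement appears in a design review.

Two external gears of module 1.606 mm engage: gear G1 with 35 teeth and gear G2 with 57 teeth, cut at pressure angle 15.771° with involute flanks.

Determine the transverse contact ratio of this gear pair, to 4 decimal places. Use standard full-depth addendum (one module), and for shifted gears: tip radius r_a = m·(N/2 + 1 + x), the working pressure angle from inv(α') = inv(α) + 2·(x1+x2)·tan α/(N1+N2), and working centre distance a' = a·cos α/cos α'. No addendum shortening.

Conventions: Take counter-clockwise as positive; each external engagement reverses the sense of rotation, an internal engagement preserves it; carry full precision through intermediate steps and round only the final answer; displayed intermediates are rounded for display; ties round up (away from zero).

single-mesh involute tooth geometry (35T engaging 57T at module 1.606)
base radii: r_b1 = 27.047006, r_b2 = 44.047982
tip radii: r_a1 = 29.711000, r_a2 = 47.377000
no profile shift: α' = α, a' = a
action lengths: √(r_a1²−r_b1²) = 12.296461, √(r_a2²−r_b2²) = 17.445785
base pitch p_b = π·m·cos α = 4.855467
CR = (12.296461 + 17.445785 − 73.876000·sin 15.77100°)/4.855467 = 1.990180
contact ratio ≈ 1.9902

1.9902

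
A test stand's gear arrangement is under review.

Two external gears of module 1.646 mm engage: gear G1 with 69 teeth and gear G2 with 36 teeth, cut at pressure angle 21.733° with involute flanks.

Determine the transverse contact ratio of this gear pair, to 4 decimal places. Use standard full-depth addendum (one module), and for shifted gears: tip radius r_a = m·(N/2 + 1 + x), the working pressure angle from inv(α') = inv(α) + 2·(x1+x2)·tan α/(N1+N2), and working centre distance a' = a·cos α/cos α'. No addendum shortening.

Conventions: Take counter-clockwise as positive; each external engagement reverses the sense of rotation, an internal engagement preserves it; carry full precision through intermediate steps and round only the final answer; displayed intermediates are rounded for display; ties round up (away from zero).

1.6634

recognized (one external pair, fixed centres): single-mesh tooth geometry, m = 1.646, N1 = 69, N2 = 36
base radii: r_b1 = 52.750549, r_b2 = 27.522026
tip radii: r_a1 = 58.433000, r_a2 = 31.274000
no profile shift: α' = α, a' = a
action lengths: √(r_a1²−r_b1²) = 25.135533, √(r_a2²−r_b2²) = 14.852649
base pitch p_b = π·m·cos α = 4.803500
CR = (25.135533 + 14.852649 − 86.415000·sin 21.73300°)/4.803500 = 1.663428
contact ratio ≈ 1.6634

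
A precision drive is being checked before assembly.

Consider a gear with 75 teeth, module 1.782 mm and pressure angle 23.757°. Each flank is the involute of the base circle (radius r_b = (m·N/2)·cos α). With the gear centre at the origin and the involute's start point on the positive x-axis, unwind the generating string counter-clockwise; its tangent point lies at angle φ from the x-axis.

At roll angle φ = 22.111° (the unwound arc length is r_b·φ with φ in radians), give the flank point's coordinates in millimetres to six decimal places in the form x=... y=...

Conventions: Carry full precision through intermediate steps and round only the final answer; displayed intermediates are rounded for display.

topology: single-mesh involute geometry — m = 1.782, N = 75
pitch radius r_p = m·N/2 = 1.782·75/2 = 66.825000
base radius r_b = r_p·cos α = 66.825000·cos 23.757° = 61.162401
roll angle φ = 22.111° = 0.38590975 rad
x = r_b·(cos φ + φ·sin φ) = 65.548579
y = r_b·(sin φ − φ·cos φ) = 1.154354

x=65.548579 y=1.154354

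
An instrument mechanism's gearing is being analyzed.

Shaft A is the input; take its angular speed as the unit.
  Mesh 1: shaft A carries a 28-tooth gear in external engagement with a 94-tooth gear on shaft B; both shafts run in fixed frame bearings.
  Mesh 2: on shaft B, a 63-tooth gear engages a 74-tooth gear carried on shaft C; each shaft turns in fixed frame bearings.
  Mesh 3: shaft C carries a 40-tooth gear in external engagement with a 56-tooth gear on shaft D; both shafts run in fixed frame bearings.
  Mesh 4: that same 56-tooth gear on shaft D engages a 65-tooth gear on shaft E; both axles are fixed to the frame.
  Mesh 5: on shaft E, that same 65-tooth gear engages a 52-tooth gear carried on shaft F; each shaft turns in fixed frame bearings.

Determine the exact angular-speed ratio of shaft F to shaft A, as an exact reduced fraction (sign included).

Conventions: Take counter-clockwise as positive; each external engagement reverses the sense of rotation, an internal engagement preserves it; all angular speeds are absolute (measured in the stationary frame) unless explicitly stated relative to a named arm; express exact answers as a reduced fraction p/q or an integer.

class = fixed-axis compound train [5 meshes; 5 ratios multiply, 5 sense flips]
mesh 1 [28T→94T]: running ratio 14/47, sense −
mesh 2 [63T→74T]: running ratio 441/1739, sense +
mesh 3 [40T→56T]: running ratio 315/1739, sense −
mesh 4 [56T→65T]: running ratio 3528/22607, sense +
mesh 5 [65T→52T]: running ratio 4410/22607, sense −
ω_out/ω_in = -4410/22607

-4410/22607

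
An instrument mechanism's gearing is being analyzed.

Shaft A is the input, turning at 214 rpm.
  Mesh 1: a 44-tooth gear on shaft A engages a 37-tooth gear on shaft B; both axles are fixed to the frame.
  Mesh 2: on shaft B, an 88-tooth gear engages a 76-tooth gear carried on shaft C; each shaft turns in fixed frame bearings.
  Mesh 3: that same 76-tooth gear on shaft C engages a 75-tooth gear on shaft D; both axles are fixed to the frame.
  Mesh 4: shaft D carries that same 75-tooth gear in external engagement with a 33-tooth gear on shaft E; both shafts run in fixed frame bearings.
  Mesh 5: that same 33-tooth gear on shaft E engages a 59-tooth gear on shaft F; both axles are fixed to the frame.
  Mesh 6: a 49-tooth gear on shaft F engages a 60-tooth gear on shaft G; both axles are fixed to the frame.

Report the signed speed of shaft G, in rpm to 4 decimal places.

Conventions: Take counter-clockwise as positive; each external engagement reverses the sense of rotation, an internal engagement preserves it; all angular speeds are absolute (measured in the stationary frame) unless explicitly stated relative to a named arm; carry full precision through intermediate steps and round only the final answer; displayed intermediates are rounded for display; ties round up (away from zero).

+309.9847 rpm

topology: fixed-axis compound train — 6 meshes, A→G
mesh 1 [44T→37T]: ω = 214.0000×44/37 = 254.4865 rpm, sense flips to −
mesh 2 [88T→76T]: ω = 254.4865×88/76 = 294.6686 rpm, sense flips to +
mesh 3 [76T→75T]: ω = 294.6686×76/75 = 298.5975 rpm, sense flips to −
mesh 4 [75T→33T]: ω = 298.5975×75/33 = 678.6306 rpm, sense flips to +
mesh 5 [33T→59T]: ω = 678.6306×33/59 = 379.5731 rpm, sense flips to −
mesh 6 [49T→60T]: ω = 379.5731×49/60 = 309.9847 rpm, sense flips to +
signed output speed = +309.9847 rpm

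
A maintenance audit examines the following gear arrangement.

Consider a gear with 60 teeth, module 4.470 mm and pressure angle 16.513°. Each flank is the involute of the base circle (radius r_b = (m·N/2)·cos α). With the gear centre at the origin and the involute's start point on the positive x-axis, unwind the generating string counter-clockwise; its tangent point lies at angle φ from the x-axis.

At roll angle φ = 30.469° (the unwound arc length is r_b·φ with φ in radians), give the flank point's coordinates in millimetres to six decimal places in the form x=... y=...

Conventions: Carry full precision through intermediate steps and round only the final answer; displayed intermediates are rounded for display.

x=145.483200 y=6.264557

topology: single-mesh involute geometry — m = 4.470, N = 60
pitch radius r_p = m·N/2 = 4.470·60/2 = 134.100000
base radius r_b = r_p·cos α = 134.100000·cos 16.513° = 128.569082
roll angle φ = 30.469° = 0.53178437 rad
x = r_b·(cos φ + φ·sin φ) = 145.483200
y = r_b·(sin φ − φ·cos φ) = 6.264557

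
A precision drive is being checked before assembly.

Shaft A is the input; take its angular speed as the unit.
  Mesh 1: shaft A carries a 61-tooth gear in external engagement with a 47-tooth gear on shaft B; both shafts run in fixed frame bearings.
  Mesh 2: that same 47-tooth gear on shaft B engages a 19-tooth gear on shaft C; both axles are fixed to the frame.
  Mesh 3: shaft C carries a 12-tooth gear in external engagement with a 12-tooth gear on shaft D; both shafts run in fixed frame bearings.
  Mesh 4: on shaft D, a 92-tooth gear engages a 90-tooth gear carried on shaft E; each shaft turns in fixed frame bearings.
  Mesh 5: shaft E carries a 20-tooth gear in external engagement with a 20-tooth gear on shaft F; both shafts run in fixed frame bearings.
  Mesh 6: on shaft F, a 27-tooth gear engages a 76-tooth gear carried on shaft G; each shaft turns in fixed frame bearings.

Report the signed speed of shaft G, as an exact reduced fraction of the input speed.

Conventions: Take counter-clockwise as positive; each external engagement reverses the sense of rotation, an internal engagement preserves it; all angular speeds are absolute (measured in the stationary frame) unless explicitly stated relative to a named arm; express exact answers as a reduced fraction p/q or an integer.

4209/3610

6-mesh fixed-axis compound train (all bearings frame-fixed)
mesh 1 [61T→47T]: |ω|/ω_in = 1×61/47 = 61/47, sense flips to −
mesh 2 [47T→19T]: |ω|/ω_in = (61/47)×47/19 = 61/19, sense flips to +
mesh 3 [12T→12T]: |ω|/ω_in = (61/19)×12/12 = 61/19, sense flips to −
mesh 4 [92T→90T]: |ω|/ω_in = (61/19)×92/90 = 2806/855, sense flips to +
mesh 5 [20T→20T]: |ω|/ω_in = (2806/855)×20/20 = 2806/855, sense flips to −
mesh 6 [27T→76T]: |ω|/ω_in = (2806/855)×27/76 = 4209/3610, sense flips to +
signed output speed (× input speed) = 4209/3610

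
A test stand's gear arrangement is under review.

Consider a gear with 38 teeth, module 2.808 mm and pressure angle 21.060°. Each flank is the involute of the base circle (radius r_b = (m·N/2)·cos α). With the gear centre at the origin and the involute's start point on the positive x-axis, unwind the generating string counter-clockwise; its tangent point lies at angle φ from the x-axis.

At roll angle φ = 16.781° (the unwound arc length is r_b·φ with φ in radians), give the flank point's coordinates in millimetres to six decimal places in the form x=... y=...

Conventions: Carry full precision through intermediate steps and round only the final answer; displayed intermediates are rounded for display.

x=51.878199 y=0.413392

recognized (one wheel, involute flank): single-mesh tooth geometry, m = 2.808, N = 38
pitch radius r_p = m·N/2 = 2.808·38/2 = 53.352000
base radius r_b = r_p·cos α = 53.352000·cos 21.060° = 49.788334
roll angle φ = 16.781° = 0.29288370 rad
x = r_b·(cos φ + φ·sin φ) = 51.878199
y = r_b·(sin φ − φ·cos φ) = 0.413392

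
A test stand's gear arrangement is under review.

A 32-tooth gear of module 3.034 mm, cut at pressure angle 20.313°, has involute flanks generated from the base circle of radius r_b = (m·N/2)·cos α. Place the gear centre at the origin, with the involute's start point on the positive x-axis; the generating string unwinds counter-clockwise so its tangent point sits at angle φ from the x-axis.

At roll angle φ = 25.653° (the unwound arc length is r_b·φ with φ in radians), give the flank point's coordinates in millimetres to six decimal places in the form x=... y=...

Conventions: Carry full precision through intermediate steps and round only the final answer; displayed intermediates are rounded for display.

x=49.861927 y=1.334888

recognized (one wheel, involute flank): single-mesh tooth geometry, m = 3.034, N = 32
pitch radius r_p = m·N/2 = 3.034·32/2 = 48.544000
base radius r_b = r_p·cos α = 48.544000·cos 20.313° = 45.525058
roll angle φ = 25.653° = 0.44772931 rad
x = r_b·(cos φ + φ·sin φ) = 49.861927
y = r_b·(sin φ − φ·cos φ) = 1.334888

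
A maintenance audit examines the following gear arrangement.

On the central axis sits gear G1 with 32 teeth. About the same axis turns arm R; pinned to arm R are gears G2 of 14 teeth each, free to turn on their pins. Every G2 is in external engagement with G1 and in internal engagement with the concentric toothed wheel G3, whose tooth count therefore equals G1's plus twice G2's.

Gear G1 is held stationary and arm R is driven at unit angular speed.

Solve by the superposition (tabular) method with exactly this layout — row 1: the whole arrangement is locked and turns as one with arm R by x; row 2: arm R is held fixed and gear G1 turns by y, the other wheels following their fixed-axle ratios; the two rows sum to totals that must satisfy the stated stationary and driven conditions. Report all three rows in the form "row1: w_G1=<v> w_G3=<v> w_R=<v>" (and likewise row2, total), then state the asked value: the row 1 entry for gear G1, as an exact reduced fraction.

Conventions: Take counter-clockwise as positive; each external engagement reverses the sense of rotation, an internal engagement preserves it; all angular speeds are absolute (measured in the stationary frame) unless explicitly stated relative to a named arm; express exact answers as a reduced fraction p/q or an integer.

row1: w_G1=1 w_G3=1 w_R=1
row2: w_G1=-1 w_G3=8/15 w_R=0
total: w_G1=0 w_G3=23/15 w_R=1
asked value: 1

class = planetary set [G3 = 32+2·14 = 60; Willis about the carrier]
row 1 — lock + rotate with arm: ω_sun = ω_ring = ω_arm = x
row 2 (arm held, sun turns y): ω_ring = −(32/60)·y, ω_arm = 0
boundary: total ω_sun = x + y = 0 and total ω_arm = x = 1  ⇒  y = -1, x = 1
row 2 ring = −(32/60)·(-1) = 8/15
totals (row 1 + row 2): sun 1 + (-1) = 0, ring 1 + 8/15 = 23/15, arm 1 + 0 = 1
asked cell (row1, sun) = 1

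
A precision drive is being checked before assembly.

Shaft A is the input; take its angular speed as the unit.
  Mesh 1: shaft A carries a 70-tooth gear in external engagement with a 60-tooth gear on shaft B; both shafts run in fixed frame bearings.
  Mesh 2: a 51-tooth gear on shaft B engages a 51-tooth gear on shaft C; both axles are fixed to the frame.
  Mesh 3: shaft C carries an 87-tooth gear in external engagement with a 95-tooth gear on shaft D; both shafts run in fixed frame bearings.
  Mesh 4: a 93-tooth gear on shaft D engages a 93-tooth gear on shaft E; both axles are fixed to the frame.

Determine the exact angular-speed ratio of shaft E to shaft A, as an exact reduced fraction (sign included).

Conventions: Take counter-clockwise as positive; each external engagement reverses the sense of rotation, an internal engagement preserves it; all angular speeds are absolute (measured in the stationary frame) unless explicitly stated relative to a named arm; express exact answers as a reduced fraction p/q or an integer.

203/190

class = fixed-axis compound train [4 meshes; 4 ratios multiply, 4 sense flips]
mesh 1 [70T→60T]: running ratio 7/6, sense −
mesh 2 [51T→51T]: running ratio 7/6, sense +
mesh 3 [87T→95T]: running ratio 203/190, sense −
mesh 4 [93T→93T]: running ratio 203/190, sense +
ω_out/ω_in = 203/190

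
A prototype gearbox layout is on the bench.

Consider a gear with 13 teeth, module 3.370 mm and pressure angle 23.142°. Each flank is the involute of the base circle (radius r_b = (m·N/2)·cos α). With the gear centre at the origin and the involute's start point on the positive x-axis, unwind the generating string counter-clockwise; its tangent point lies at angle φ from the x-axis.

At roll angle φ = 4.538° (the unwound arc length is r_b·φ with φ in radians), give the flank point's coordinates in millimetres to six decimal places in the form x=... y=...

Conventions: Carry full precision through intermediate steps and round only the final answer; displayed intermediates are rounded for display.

topology: single-mesh involute geometry — m = 3.370, N = 13
pitch radius r_p = m·N/2 = 3.370·13/2 = 21.905000
base radius r_b = r_p·cos α = 21.905000·cos 23.142° = 20.142385
roll angle φ = 4.538° = 0.07920304 rad
x = r_b·(cos φ + φ·sin φ) = 20.205463
y = r_b·(sin φ − φ·cos φ) = 0.003334

x=20.205463 y=0.003334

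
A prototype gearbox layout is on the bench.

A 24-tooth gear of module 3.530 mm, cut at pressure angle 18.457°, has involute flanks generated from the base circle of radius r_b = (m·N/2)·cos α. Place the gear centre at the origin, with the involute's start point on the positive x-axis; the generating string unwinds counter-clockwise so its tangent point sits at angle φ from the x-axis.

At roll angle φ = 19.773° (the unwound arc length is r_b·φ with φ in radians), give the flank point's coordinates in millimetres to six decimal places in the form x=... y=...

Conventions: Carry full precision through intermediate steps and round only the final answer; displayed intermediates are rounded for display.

x=42.503012 y=0.543962

topology: single-mesh involute geometry — m = 3.530, N = 24
pitch radius r_p = m·N/2 = 3.530·24/2 = 42.360000
base radius r_b = r_p·cos α = 42.360000·cos 18.457° = 40.181066
roll angle φ = 19.773° = 0.34510395 rad
x = r_b·(cos φ + φ·sin φ) = 42.503012
y = r_b·(sin φ − φ·cos φ) = 0.543962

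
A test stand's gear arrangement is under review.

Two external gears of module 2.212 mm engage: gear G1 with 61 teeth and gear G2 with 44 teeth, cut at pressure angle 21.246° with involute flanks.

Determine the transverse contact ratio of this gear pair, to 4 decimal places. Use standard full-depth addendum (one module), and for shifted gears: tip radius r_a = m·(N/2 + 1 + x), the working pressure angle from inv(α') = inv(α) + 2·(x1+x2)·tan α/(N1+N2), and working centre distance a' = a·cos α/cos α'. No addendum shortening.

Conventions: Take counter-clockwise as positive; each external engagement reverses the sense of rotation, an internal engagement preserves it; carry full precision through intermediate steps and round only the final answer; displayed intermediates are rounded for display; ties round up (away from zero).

single-mesh involute tooth geometry (61T engaging 44T at module 2.212)
base radii: r_b1 = 62.880550, r_b2 = 45.356462
tip radii: r_a1 = 69.678000, r_a2 = 50.876000
no profile shift: α' = α, a' = a
action lengths: √(r_a1²−r_b1²) = 30.017664, √(r_a2²−r_b2²) = 23.046881
base pitch p_b = π·m·cos α = 6.476888
CR = (30.017664 + 23.046881 − 116.130000·sin 21.24600°)/6.476888 = 1.695594
contact ratio ≈ 1.6956

1.6956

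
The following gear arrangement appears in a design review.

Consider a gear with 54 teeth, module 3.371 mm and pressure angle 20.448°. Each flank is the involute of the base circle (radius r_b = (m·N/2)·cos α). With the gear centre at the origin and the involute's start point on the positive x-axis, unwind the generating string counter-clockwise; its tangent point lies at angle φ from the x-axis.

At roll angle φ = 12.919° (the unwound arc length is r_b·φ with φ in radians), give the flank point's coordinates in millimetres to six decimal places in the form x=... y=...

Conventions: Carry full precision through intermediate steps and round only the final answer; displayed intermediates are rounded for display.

x=87.422412 y=0.324224

topology: single-mesh involute geometry — m = 3.371, N = 54
pitch radius r_p = m·N/2 = 3.371·54/2 = 91.017000
base radius r_b = r_p·cos α = 91.017000·cos 20.448° = 85.281986
roll angle φ = 12.919° = 0.22547909 rad
x = r_b·(cos φ + φ·sin φ) = 87.422412
y = r_b·(sin φ − φ·cos φ) = 0.324224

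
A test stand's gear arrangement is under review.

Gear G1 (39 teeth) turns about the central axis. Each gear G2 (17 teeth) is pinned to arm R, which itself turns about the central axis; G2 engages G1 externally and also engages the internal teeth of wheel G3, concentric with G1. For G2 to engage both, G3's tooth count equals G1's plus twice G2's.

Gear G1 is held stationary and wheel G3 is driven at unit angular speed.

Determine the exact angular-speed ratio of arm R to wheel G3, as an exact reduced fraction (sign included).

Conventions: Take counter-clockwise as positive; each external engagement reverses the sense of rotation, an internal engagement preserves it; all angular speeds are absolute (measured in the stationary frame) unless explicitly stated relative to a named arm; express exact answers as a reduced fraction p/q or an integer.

planetary set (39T centre, 17T on arm, 73T internal) — Willis relation
ring teeth: 39 + 2·17 = 73
39(ω_sun−ω_arm) = −73(ω_ring−ω_arm),  ω_sun = 0, ω_ring = 1
39(0−ω_arm) = −73(1−ω_arm)  ⇒  112·ω_arm = 73  ⇒  ω_arm = 73/112
ω_out/ω_in = 73/112

73/112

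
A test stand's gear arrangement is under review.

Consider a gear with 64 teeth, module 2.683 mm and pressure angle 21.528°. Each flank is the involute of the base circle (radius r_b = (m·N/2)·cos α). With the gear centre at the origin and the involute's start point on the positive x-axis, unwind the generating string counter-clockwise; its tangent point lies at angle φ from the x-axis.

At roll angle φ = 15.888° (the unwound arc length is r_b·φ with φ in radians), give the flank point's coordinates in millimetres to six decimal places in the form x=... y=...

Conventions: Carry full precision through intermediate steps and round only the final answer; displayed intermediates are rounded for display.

recognized (one wheel, involute flank): single-mesh tooth geometry, m = 2.683, N = 64
pitch radius r_p = m·N/2 = 2.683·64/2 = 85.856000
base radius r_b = r_p·cos α = 85.856000·cos 21.528° = 79.866544
roll angle φ = 15.888° = 0.27729791 rad
x = r_b·(cos φ + φ·sin φ) = 82.878401
y = r_b·(sin φ − φ·cos φ) = 0.563301

x=82.878401 y=0.563301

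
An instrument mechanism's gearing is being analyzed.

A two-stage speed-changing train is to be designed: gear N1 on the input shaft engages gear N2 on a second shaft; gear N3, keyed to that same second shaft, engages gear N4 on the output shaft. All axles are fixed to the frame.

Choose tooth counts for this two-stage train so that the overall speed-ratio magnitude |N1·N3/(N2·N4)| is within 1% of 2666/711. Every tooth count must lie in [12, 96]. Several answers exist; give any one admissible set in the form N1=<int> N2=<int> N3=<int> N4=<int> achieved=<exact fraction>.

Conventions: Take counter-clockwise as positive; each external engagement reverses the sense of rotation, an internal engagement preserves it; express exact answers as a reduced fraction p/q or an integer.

2-stage fixed-axis compound train for ratio 2666/711
target = 2666/711 in lowest terms: an exact hit needs N1·N3 = k·2666 and N2·N4 = k·711 for one integer k, every count in [12, 96]; additionally prefer no 1:1 stage (N1 ≠ N2, N3 ≠ N4)
k = 1: no 1:1-free in-range split of k·2666 and k·711 into factor pairs; take k = 2
k = 2: N1·N3 = 5332 = 62·86, N2·N4 = 1422 = 18·79
achieved = 62·86/(18·79) = 2666/711; |achieved − target| = 0 ≤ 1333/35550 ✓

N1=62 N2=18 N3=86 N4=79 achieved=2666/711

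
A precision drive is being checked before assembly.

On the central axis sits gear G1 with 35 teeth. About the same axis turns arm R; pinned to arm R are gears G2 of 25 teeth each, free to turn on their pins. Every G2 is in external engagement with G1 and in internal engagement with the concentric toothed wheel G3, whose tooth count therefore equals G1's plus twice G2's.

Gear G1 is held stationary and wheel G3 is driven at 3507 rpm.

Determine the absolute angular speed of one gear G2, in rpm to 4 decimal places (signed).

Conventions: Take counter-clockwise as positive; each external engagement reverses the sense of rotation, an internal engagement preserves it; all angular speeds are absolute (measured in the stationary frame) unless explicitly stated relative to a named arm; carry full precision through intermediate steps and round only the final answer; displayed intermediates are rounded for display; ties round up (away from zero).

+5961.9000 rpm

class = planetary set [G3 = 35+2·25 = 85; Willis about the carrier]
normalise by the input: solve with ω_ring = 1, then scale by 3507 rpm
ring teeth: 35 + 2·25 = 85
35(ω_sun−ω_arm) = −85(ω_ring−ω_arm),  ω_sun = 0, ω_ring = 1
35(0−ω_arm) = −85(1−ω_arm)  ⇒  120·ω_arm = 85  ⇒  ω_arm = 17/24
sun–planet mesh: 35·(0−17/24) = −25·(ω_p−ω_arm)  ⇒  ω_p−ω_arm = 119/120
ω_p = 17/24 + 119/120 = 17/10
scale: ω_p = 17/10 × 3507 rpm = +5961.9000 rpm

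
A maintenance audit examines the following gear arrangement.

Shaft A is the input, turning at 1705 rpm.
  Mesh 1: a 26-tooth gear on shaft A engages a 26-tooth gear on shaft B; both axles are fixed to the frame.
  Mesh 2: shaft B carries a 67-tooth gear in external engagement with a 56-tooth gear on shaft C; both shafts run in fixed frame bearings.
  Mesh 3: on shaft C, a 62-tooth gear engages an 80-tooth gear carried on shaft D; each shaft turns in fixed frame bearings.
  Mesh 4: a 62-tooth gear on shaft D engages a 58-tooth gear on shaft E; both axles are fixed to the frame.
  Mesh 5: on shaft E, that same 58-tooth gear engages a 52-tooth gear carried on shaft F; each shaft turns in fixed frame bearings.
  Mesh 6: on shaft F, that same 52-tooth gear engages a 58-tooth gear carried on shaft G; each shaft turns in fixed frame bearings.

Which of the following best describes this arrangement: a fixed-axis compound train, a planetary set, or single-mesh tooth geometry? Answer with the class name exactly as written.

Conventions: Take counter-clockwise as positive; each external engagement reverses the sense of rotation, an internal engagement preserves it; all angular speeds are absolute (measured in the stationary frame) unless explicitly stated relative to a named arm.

fixed-axis compound train

recognized (7 fixed axles, 6 meshes): fixed-axis compound train
classification: fixed-axis compound train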